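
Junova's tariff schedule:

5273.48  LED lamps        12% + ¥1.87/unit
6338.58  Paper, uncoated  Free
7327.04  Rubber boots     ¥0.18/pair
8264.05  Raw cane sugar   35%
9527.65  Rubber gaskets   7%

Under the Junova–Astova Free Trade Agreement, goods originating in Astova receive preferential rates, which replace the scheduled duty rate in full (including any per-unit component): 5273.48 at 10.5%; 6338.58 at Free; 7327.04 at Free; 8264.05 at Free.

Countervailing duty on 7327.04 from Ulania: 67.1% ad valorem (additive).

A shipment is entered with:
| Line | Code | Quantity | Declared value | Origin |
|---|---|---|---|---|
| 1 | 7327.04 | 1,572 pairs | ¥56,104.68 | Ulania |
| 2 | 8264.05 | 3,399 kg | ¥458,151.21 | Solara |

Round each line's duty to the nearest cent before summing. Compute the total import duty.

¥198,282.12

Line 1 (7327.04, Ulania, 1,572 pairs, ¥56,104.68):
Base rate for 7327.04 is ¥0.18/pair.
7327.04 has an FTA preferential rate, but origin Ulania is not Astova; base rate stands.
Additional duty on 7327.04 from Ulania: +67.1% ad valorem. Applied ad valorem rate = 67.1%.
Duty = ¥56,104.68 × 67.1% + 1,572 × ¥0.18 = ¥37,929.20.
Line 2 (8264.05, Solara, 3,399 kg, ¥458,151.21):
Base rate for 8264.05 is 35%.
8264.05 has an FTA preferential rate, but origin Solara is not Astova; base rate stands.
Duty = ¥458,151.21 × 35% = ¥160,352.92.
Total = ¥37,929.20 + ¥160,352.92 = ¥198,282.12.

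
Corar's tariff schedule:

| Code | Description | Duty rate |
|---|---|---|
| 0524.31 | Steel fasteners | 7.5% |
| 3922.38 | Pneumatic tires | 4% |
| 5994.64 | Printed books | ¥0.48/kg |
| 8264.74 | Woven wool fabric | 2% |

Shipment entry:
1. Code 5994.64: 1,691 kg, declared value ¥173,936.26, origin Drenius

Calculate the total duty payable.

¥811.68

Line 1 (5994.64, Drenius, 1,691 kg, ¥173,936.26):
Base rate for 5994.64 is ¥0.48/kg.
Duty = 1,691 × ¥0.48 = ¥811.68.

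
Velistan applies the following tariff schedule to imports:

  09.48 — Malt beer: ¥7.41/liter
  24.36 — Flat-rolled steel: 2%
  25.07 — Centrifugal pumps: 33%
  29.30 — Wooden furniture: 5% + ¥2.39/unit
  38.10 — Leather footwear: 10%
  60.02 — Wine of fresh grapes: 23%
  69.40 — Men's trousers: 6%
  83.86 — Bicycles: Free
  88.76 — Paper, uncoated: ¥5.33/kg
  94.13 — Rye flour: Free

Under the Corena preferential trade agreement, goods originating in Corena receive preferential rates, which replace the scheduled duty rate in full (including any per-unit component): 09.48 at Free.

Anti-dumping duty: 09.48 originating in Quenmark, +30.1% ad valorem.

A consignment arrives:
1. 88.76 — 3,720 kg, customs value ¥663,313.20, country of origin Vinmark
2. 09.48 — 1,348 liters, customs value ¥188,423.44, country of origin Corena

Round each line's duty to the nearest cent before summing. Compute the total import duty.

¥19,827.60

Line 1 (88.76, Vinmark, 3,720 kg, ¥663,313.20):
Base rate for 88.76 is ¥5.33/kg.
Duty = 3,720 × ¥5.33 = ¥19,827.60.
Line 2 (09.48, Corena, 1,348 liters, ¥188,423.44):
Base rate for 09.48 is ¥7.41/liter.
Origin Corena qualifies under the Velistan–Corena agreement and 09.48 is covered: preferential rate Free applies instead.
The additional-duty order on 09.48 targets Quenmark, not Corena; it does not apply.
Duty = ¥188,423.44 × 0% = ¥0.00.
Total = ¥19,827.60 + ¥0.00 = ¥19,827.60.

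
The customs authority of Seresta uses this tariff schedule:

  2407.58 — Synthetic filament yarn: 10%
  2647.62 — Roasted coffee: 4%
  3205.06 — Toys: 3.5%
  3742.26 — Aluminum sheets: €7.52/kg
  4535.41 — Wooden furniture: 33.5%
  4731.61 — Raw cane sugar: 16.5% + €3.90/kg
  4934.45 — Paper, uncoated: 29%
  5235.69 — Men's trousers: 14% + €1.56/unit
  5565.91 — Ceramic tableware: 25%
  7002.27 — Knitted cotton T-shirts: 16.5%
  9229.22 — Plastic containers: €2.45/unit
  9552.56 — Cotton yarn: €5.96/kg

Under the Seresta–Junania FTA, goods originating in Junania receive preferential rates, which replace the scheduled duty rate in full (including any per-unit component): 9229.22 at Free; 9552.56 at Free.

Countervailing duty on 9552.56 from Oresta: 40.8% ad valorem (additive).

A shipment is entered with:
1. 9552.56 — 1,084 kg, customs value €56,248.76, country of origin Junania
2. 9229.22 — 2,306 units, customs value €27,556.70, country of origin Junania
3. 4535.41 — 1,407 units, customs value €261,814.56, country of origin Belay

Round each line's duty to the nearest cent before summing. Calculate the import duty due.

Line 1 (9552.56, Junania, 1,084 kg, €56,248.76):
Base rate for 9552.56 is €5.96/kg.
Origin Junania qualifies under the Seresta–Junania agreement and 9552.56 is covered: preferential rate Free applies instead.
The additional-duty order on 9552.56 targets Oresta, not Junania; it does not apply.
Duty = €56,248.76 × 0% = €0.00.
Line 2 (9229.22, Junania, 2,306 units, €27,556.70):
Base rate for 9229.22 is €2.45/unit.
Origin Junania qualifies under the Seresta–Junania agreement and 9229.22 is covered: preferential rate Free applies instead.
Duty = €27,556.70 × 0% = €0.00.
Line 3 (4535.41, Belay, 1,407 units, €261,814.56):
Base rate for 4535.41 is 33.5%.
Duty = €261,814.56 × 33.5% = €87,707.88.
Total = €0.00 + €0.00 + €87,707.88 = €87,707.88.

€87,707.88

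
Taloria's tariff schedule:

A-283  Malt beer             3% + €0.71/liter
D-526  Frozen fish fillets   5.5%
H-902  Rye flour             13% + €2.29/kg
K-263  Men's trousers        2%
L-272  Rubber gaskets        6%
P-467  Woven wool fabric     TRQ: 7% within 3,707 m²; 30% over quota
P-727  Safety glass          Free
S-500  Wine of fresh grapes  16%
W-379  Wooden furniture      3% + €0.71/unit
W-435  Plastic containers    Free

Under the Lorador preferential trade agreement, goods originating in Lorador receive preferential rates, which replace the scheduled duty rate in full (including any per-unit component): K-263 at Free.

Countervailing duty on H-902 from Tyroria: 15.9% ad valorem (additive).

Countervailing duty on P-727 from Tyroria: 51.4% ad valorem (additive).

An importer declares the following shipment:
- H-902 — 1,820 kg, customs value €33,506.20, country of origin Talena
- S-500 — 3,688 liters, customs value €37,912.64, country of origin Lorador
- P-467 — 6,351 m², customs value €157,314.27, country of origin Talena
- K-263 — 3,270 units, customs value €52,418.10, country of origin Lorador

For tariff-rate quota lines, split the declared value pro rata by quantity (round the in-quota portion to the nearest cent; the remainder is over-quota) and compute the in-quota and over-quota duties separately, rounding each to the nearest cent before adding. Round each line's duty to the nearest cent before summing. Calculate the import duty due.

Line 1 (H-902, Talena, 1,820 kg, €33,506.20):
Base rate for H-902 is 13% + €2.29/kg.
The additional-duty order on H-902 targets Tyroria, not Talena; it does not apply.
Duty = €33,506.20 × 13% + 1,820 × €2.29 = €8,523.61.
Line 2 (S-500, Lorador, 3,688 liters, €37,912.64):
Base rate for S-500 is 16%.
Origin Lorador is the FTA partner but S-500 is not on the preference list; base rate stands.
Duty = €37,912.64 × 16% = €6,066.02.
Line 3 (P-467, Talena, 6,351 m², €157,314.27):
Code P-467 is under a tariff-rate quota (threshold 3,707 m²). In-quota: 3,707 m² at 7%; over-quota: 2,644 m² at 30%.
Pro-rata value split: in-quota = €157,314.27 × 3,707/6,351 = €91,822.39; over-quota = €157,314.27 − €91,822.39 = €65,491.88.
In-quota duty = €91,822.39 × 7% = €6,427.57. Over-quota duty = €65,491.88 × 30% = €19,647.56.
Line duty = €6,427.57 + €19,647.56 = €26,075.13.
Line 4 (K-263, Lorador, 3,270 units, €52,418.10):
Base rate for K-263 is 2%.
Origin Lorador qualifies under the Taloria–Lorador agreement and K-263 is covered: preferential rate Free applies instead.
Duty = €52,418.10 × 0% = €0.00.
Total = €8,523.61 + €6,066.02 + €26,075.13 + €0.00 = €40,664.76.

€40,664.76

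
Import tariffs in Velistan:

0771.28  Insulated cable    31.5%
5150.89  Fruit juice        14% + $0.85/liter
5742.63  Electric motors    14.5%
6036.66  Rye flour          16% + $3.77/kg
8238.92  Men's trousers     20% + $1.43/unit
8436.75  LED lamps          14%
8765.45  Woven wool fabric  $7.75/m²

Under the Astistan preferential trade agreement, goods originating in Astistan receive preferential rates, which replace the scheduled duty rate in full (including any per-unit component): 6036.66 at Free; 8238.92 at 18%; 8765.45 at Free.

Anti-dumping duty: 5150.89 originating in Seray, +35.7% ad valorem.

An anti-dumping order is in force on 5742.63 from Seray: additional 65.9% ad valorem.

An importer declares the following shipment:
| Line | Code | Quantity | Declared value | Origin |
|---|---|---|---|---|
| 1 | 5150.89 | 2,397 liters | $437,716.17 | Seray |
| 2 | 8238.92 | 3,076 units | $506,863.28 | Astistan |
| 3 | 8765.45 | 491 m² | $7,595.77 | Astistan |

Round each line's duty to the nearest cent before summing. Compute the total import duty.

$310,817.78

Line 1 (5150.89, Seray, 2,397 liters, $437,716.17):
Base rate for 5150.89 is 14% + $0.85/liter.
Additional duty on 5150.89 from Seray: +35.7%. Applied ad valorem rate: 14% + 35.7% = 49.7%.
Duty = $437,716.17 × 49.7% + 2,397 × $0.85 = $219,582.39.
Line 2 (8238.92, Astistan, 3,076 units, $506,863.28):
Base rate for 8238.92 is 20% + $1.43/unit.
Origin Astistan qualifies under the Velistan–Astistan agreement and 8238.92 is covered: preferential rate 18% applies instead.
Duty = $506,863.28 × 18% = $91,235.39.
Line 3 (8765.45, Astistan, 491 m², $7,595.77):
Base rate for 8765.45 is $7.75/m².
Origin Astistan qualifies under the Velistan–Astistan agreement and 8765.45 is covered: preferential rate Free applies instead.
Duty = $7,595.77 × 0% = $0.00.
Total = $219,582.39 + $91,235.39 + $0.00 = $310,817.78.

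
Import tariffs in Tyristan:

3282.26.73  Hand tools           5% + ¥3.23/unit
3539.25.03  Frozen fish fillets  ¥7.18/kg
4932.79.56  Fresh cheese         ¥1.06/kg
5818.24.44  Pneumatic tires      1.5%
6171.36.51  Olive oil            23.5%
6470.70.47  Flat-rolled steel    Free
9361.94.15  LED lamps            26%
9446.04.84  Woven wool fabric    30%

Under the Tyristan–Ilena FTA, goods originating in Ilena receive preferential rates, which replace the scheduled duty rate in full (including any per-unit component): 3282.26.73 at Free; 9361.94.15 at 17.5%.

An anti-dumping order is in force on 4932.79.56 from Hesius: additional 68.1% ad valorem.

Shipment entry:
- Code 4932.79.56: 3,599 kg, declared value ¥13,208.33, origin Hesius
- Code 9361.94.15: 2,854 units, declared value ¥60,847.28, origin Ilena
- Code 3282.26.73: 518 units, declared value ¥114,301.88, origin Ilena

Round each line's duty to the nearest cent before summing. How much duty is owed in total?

¥23,458.08

Line 1 (4932.79.56, Hesius, 3,599 kg, ¥13,208.33):
Base rate for 4932.79.56 is ¥1.06/kg.
Additional duty on 4932.79.56 from Hesius: +68.1% ad valorem. Applied ad valorem rate = 68.1%.
Duty = ¥13,208.33 × 68.1% + 3,599 × ¥1.06 = ¥12,809.81.
Line 2 (9361.94.15, Ilena, 2,854 units, ¥60,847.28):
Base rate for 9361.94.15 is 26%.
Origin Ilena qualifies under the Tyristan–Ilena agreement and 9361.94.15 is covered: preferential rate 17.5% applies instead.
Duty = ¥60,847.28 × 17.5% = ¥10,648.27.
Line 3 (3282.26.73, Ilena, 518 units, ¥114,301.88):
Base rate for 3282.26.73 is 5% + ¥3.23/unit.
Origin Ilena qualifies under the Tyristan–Ilena agreement and 3282.26.73 is covered: preferential rate Free applies instead.
Duty = ¥114,301.88 × 0% = ¥0.00.
Total = ¥12,809.81 + ¥10,648.27 + ¥0.00 = ¥23,458.08.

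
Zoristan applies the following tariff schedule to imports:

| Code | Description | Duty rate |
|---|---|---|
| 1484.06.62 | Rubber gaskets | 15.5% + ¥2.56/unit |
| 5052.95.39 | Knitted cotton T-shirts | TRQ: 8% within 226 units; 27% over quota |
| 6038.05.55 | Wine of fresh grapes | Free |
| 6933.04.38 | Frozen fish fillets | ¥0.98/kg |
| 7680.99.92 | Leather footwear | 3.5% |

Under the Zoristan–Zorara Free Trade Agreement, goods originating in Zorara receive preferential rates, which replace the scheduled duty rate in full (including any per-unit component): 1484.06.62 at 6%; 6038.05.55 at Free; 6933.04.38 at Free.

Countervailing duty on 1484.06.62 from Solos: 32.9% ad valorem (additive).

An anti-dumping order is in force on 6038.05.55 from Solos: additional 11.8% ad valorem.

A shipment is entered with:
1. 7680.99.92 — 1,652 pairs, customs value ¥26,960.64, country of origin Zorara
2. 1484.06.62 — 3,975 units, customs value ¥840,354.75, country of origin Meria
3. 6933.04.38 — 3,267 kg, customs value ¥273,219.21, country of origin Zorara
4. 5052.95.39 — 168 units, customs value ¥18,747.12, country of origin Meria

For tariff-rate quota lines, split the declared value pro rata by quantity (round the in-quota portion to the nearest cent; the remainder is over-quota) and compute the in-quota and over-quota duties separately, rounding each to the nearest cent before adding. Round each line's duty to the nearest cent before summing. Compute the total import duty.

Line 1 (7680.99.92, Zorara, 1,652 pairs, ¥26,960.64):
Base rate for 7680.99.92 is 3.5%.
Origin Zorara is the FTA partner but 7680.99.92 is not on the preference list; base rate stands.
Duty = ¥26,960.64 × 3.5% = ¥943.62.
Line 2 (1484.06.62, Meria, 3,975 units, ¥840,354.75):
Base rate for 1484.06.62 is 15.5% + ¥2.56/unit.
1484.06.62 has an FTA preferential rate, but origin Meria is not Zorara; base rate stands.
The additional-duty order on 1484.06.62 targets Solos, not Meria; it does not apply.
Duty = ¥840,354.75 × 15.5% + 3,975 × ¥2.56 = ¥140,430.99.
Line 3 (6933.04.38, Zorara, 3,267 kg, ¥273,219.21):
Base rate for 6933.04.38 is ¥0.98/kg.
Origin Zorara qualifies under the Zoristan–Zorara agreement and 6933.04.38 is covered: preferential rate Free applies instead.
Duty = ¥273,219.21 × 0% = ¥0.00.
Line 4 (5052.95.39, Meria, 168 units, ¥18,747.12):
Code 5052.95.39 is under a tariff-rate quota (threshold 226 units). Quantity 168 units is within the quota, so the in-quota rate 8% applies to the full value.
Duty = ¥18,747.12 × 8% = ¥1,499.77.
Total = ¥943.62 + ¥140,430.99 + ¥0.00 + ¥1,499.77 = ¥142,874.38.

¥142,874.38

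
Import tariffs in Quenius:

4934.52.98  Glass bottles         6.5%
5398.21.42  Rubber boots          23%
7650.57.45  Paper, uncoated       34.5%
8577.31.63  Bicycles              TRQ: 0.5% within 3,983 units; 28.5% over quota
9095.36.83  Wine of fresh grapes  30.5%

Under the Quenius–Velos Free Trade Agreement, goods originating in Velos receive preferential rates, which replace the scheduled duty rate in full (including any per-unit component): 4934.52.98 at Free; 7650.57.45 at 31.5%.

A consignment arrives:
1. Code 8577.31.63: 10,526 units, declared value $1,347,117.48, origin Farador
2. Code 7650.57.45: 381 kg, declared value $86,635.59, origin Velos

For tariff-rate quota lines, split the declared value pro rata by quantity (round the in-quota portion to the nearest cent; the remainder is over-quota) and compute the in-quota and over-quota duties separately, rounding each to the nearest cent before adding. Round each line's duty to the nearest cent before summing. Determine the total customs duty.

$268,490.27

Line 1 (8577.31.63, Farador, 10,526 units, $1,347,117.48):
Code 8577.31.63 is under a tariff-rate quota (threshold 3,983 units). In-quota: 3,983 units at 0.5%; over-quota: 6,543 units at 28.5%.
Pro-rata value split: in-quota = $1,347,117.48 × 3,983/10,526 = $509,744.34; over-quota = $1,347,117.48 − $509,744.34 = $837,373.14.
In-quota duty = $509,744.34 × 0.5% = $2,548.72. Over-quota duty = $837,373.14 × 28.5% = $238,651.34.
Line duty = $2,548.72 + $238,651.34 = $241,200.06.
Line 2 (7650.57.45, Velos, 381 kg, $86,635.59):
Base rate for 7650.57.45 is 34.5%.
Origin Velos qualifies under the Quenius–Velos agreement and 7650.57.45 is covered: preferential rate 31.5% applies instead.
Duty = $86,635.59 × 31.5% = $27,290.21.
Total = $241,200.06 + $27,290.21 = $268,490.27.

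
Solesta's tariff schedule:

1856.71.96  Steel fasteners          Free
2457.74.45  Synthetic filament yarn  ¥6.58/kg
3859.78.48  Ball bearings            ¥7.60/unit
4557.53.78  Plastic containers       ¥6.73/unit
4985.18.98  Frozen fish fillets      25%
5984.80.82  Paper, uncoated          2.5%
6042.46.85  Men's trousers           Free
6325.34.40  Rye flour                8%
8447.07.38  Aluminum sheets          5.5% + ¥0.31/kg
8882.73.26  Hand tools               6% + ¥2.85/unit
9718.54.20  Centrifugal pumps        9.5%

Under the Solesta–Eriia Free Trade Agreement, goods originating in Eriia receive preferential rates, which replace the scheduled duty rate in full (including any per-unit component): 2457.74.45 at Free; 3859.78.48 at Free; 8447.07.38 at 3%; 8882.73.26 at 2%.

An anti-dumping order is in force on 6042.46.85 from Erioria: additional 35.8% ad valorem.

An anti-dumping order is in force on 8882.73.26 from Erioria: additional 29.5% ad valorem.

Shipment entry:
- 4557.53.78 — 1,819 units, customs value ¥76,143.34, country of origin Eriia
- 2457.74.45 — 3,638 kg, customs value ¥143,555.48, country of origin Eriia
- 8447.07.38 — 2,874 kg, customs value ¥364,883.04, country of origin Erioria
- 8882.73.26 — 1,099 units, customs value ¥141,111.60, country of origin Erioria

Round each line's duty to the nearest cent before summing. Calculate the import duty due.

¥86,428.15

Line 1 (4557.53.78, Eriia, 1,819 units, ¥76,143.34):
Base rate for 4557.53.78 is ¥6.73/unit.
Origin Eriia is the FTA partner but 4557.53.78 is not on the preference list; base rate stands.
Duty = 1,819 × ¥6.73 = ¥12,241.87.
Line 2 (2457.74.45, Eriia, 3,638 kg, ¥143,555.48):
Base rate for 2457.74.45 is ¥6.58/kg.
Origin Eriia qualifies under the Solesta–Eriia agreement and 2457.74.45 is covered: preferential rate Free applies instead.
Duty = ¥143,555.48 × 0% = ¥0.00.
Line 3 (8447.07.38, Erioria, 2,874 kg, ¥364,883.04):
Base rate for 8447.07.38 is 5.5% + ¥0.31/kg.
8447.07.38 has an FTA preferential rate, but origin Erioria is not Eriia; base rate stands.
Duty = ¥364,883.04 × 5.5% + 2,874 × ¥0.31 = ¥20,959.51.
Line 4 (8882.73.26, Erioria, 1,099 units, ¥141,111.60):
Base rate for 8882.73.26 is 6% + ¥2.85/unit.
8882.73.26 has an FTA preferential rate, but origin Erioria is not Eriia; base rate stands.
Additional duty on 8882.73.26 from Erioria: +29.5%. Applied ad valorem rate: 6% + 29.5% = 35.5%.
Duty = ¥141,111.60 × 35.5% + 1,099 × ¥2.85 = ¥53,226.77.
Total = ¥12,241.87 + ¥0.00 + ¥20,959.51 + ¥53,226.77 = ¥86,428.15.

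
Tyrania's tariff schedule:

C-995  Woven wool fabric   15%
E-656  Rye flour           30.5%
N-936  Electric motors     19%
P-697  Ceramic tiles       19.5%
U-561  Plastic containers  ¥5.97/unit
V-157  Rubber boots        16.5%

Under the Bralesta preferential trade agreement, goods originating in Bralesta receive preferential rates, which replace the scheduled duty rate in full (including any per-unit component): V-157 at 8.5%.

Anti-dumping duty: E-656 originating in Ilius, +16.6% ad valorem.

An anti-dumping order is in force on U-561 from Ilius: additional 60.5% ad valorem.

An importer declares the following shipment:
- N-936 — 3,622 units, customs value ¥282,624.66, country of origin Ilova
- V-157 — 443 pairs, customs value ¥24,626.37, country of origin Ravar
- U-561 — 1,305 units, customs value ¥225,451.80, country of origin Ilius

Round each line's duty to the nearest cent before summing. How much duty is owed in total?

¥201,951.23

Line 1 (N-936, Ilova, 3,622 units, ¥282,624.66):
Base rate for N-936 is 19%.
Duty = ¥282,624.66 × 19% = ¥53,698.69.
Line 2 (V-157, Ravar, 443 pairs, ¥24,626.37):
Base rate for V-157 is 16.5%.
V-157 has an FTA preferential rate, but origin Ravar is not Bralesta; base rate stands.
Duty = ¥24,626.37 × 16.5% = ¥4,063.35.
Line 3 (U-561, Ilius, 1,305 units, ¥225,451.80):
Base rate for U-561 is ¥5.97/unit.
Additional duty on U-561 from Ilius: +60.5% ad valorem. Applied ad valorem rate = 60.5%.
Duty = ¥225,451.80 × 60.5% + 1,305 × ¥5.97 = ¥144,189.19.
Total = ¥53,698.69 + ¥4,063.35 + ¥144,189.19 = ¥201,951.23.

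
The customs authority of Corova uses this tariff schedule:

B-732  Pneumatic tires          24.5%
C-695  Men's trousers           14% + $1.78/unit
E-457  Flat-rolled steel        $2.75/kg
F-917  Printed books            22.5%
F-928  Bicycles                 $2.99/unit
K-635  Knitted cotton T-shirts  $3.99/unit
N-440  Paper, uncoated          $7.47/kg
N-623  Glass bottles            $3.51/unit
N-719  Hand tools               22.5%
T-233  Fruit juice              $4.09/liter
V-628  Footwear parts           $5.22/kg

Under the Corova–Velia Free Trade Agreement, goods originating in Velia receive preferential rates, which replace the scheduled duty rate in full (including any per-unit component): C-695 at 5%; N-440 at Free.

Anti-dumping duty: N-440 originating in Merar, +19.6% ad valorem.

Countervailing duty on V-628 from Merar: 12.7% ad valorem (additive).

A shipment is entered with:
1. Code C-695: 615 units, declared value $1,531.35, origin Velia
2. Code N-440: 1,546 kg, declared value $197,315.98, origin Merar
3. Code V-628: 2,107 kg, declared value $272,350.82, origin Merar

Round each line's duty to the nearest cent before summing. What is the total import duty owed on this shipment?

Line 1 (C-695, Velia, 615 units, $1,531.35):
Base rate for C-695 is 14% + $1.78/unit.
Origin Velia qualifies under the Corova–Velia agreement and C-695 is covered: preferential rate 5% applies instead.
Duty = $1,531.35 × 5% = $76.57.
Line 2 (N-440, Merar, 1,546 kg, $197,315.98):
Base rate for N-440 is $7.47/kg.
N-440 has an FTA preferential rate, but origin Merar is not Velia; base rate stands.
Additional duty on N-440 from Merar: +19.6% ad valorem. Applied ad valorem rate = 19.6%.
Duty = $197,315.98 × 19.6% + 1,546 × $7.47 = $50,222.55.
Line 3 (V-628, Merar, 2,107 kg, $272,350.82):
Base rate for V-628 is $5.22/kg.
Additional duty on V-628 from Merar: +12.7% ad valorem. Applied ad valorem rate = 12.7%.
Duty = $272,350.82 × 12.7% + 2,107 × $5.22 = $45,587.09.
Total = $76.57 + $50,222.55 + $45,587.09 = $95,886.21.

$95,886.21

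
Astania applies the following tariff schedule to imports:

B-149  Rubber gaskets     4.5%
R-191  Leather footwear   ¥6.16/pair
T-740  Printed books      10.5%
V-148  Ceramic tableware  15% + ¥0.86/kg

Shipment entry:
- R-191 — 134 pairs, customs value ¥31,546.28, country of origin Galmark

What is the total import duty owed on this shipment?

Line 1 (R-191, Galmark, 134 pairs, ¥31,546.28):
Base rate for R-191 is ¥6.16/pair.
Duty = 134 × ¥6.16 = ¥825.44.

¥825.44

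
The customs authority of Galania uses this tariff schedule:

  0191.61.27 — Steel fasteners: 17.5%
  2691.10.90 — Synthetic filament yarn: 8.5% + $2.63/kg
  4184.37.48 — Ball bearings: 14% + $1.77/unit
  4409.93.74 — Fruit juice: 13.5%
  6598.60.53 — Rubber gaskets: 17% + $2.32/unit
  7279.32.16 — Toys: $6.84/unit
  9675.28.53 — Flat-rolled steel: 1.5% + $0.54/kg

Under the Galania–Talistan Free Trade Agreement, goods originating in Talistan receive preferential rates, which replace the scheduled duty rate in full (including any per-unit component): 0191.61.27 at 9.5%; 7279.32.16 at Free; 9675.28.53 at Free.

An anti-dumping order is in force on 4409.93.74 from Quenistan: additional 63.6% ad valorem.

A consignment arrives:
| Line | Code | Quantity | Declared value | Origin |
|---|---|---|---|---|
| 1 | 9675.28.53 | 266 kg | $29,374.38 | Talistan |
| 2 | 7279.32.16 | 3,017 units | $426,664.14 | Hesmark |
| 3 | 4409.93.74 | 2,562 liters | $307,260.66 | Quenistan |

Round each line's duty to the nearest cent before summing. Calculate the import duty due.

Line 1 (9675.28.53, Talistan, 266 kg, $29,374.38):
Base rate for 9675.28.53 is 1.5% + $0.54/kg.
Origin Talistan qualifies under the Galania–Talistan agreement and 9675.28.53 is covered: preferential rate Free applies instead.
Duty = $29,374.38 × 0% = $0.00.
Line 2 (7279.32.16, Hesmark, 3,017 units, $426,664.14):
Base rate for 7279.32.16 is $6.84/unit.
7279.32.16 has an FTA preferential rate, but origin Hesmark is not Talistan; base rate stands.
Duty = 3,017 × $6.84 = $20,636.28.
Line 3 (4409.93.74, Quenistan, 2,562 liters, $307,260.66):
Base rate for 4409.93.74 is 13.5%.
Additional duty on 4409.93.74 from Quenistan: +63.6%. Applied ad valorem rate: 13.5% + 63.6% = 77.1%.
Duty = $307,260.66 × 77.1% = $236,897.97.
Total = $0.00 + $20,636.28 + $236,897.97 = $257,534.25.

$257,534.25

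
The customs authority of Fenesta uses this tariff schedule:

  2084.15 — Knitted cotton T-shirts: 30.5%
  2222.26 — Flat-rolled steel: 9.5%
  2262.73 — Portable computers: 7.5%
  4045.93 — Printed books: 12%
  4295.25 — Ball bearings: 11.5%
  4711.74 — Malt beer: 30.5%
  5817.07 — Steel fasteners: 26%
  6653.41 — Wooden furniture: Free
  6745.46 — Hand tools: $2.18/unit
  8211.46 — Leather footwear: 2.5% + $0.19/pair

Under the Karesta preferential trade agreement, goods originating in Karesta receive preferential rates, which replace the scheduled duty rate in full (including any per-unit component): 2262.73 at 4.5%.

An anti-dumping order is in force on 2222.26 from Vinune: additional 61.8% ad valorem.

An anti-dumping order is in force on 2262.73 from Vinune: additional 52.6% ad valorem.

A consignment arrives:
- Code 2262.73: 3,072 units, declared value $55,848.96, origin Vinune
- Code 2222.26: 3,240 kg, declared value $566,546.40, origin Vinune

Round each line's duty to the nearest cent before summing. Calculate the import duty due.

$437,512.80

Line 1 (2262.73, Vinune, 3,072 units, $55,848.96):
Base rate for 2262.73 is 7.5%.
2262.73 has an FTA preferential rate, but origin Vinune is not Karesta; base rate stands.
Additional duty on 2262.73 from Vinune: +52.6%. Applied ad valorem rate: 7.5% + 52.6% = 60.1%.
Duty = $55,848.96 × 60.1% = $33,565.22.
Line 2 (2222.26, Vinune, 3,240 kg, $566,546.40):
Base rate for 2222.26 is 9.5%.
Additional duty on 2222.26 from Vinune: +61.8%. Applied ad valorem rate: 9.5% + 61.8% = 71.3%.
Duty = $566,546.40 × 71.3% = $403,947.58.
Total = $33,565.22 + $403,947.58 = $437,512.80.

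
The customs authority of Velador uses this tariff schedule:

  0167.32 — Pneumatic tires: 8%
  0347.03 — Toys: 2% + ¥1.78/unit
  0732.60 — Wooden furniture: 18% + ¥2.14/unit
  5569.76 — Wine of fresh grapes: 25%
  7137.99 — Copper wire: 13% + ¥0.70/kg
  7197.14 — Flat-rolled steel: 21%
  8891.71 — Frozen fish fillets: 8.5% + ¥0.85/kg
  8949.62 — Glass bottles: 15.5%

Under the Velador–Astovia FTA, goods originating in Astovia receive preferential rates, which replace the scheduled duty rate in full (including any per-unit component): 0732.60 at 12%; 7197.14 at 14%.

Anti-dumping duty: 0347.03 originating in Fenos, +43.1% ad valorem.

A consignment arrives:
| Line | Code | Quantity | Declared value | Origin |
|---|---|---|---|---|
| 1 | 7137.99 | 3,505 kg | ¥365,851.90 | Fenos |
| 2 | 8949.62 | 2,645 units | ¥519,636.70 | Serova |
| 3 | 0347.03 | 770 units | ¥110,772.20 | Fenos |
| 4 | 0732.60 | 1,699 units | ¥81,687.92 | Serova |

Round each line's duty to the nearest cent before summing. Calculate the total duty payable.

Line 1 (7137.99, Fenos, 3,505 kg, ¥365,851.90):
Base rate for 7137.99 is 13% + ¥0.70/kg.
Duty = ¥365,851.90 × 13% + 3,505 × ¥0.70 = ¥50,014.25.
Line 2 (8949.62, Serova, 2,645 units, ¥519,636.70):
Base rate for 8949.62 is 15.5%.
Duty = ¥519,636.70 × 15.5% = ¥80,543.69.
Line 3 (0347.03, Fenos, 770 units, ¥110,772.20):
Base rate for 0347.03 is 2% + ¥1.78/unit.
Additional duty on 0347.03 from Fenos: +43.1%. Applied ad valorem rate: 2% + 43.1% = 45.1%.
Duty = ¥110,772.20 × 45.1% + 770 × ¥1.78 = ¥51,328.86.
Line 4 (0732.60, Serova, 1,699 units, ¥81,687.92):
Base rate for 0732.60 is 18% + ¥2.14/unit.
0732.60 has an FTA preferential rate, but origin Serova is not Astovia; base rate stands.
Duty = ¥81,687.92 × 18% + 1,699 × ¥2.14 = ¥18,339.69.
Total = ¥50,014.25 + ¥80,543.69 + ¥51,328.86 + ¥18,339.69 = ¥200,226.49.

¥200,226.49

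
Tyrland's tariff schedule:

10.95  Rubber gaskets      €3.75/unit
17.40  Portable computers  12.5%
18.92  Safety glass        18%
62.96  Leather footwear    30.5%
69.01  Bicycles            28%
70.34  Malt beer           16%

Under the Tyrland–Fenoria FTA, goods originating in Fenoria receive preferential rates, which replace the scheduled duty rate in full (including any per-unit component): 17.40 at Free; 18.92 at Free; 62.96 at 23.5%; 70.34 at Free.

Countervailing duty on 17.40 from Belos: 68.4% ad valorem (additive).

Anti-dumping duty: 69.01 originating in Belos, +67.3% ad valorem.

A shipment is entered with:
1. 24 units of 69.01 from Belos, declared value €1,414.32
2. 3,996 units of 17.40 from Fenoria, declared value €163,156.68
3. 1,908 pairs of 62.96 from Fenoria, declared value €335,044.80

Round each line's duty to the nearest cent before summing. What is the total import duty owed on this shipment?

Line 1 (69.01, Belos, 24 units, €1,414.32):
Base rate for 69.01 is 28%.
Additional duty on 69.01 from Belos: +67.3%. Applied ad valorem rate: 28% + 67.3% = 95.3%.
Duty = €1,414.32 × 95.3% = €1,347.85.
Line 2 (17.40, Fenoria, 3,996 units, €163,156.68):
Base rate for 17.40 is 12.5%.
Origin Fenoria qualifies under the Tyrland–Fenoria agreement and 17.40 is covered: preferential rate Free applies instead.
The additional-duty order on 17.40 targets Belos, not Fenoria; it does not apply.
Duty = €163,156.68 × 0% = €0.00.
Line 3 (62.96, Fenoria, 1,908 pairs, €335,044.80):
Base rate for 62.96 is 30.5%.
Origin Fenoria qualifies under the Tyrland–Fenoria agreement and 62.96 is covered: preferential rate 23.5% applies instead.
Duty = €335,044.80 × 23.5% = €78,735.53.
Total = €1,347.85 + €0.00 + €78,735.53 = €80,083.38.

€80,083.38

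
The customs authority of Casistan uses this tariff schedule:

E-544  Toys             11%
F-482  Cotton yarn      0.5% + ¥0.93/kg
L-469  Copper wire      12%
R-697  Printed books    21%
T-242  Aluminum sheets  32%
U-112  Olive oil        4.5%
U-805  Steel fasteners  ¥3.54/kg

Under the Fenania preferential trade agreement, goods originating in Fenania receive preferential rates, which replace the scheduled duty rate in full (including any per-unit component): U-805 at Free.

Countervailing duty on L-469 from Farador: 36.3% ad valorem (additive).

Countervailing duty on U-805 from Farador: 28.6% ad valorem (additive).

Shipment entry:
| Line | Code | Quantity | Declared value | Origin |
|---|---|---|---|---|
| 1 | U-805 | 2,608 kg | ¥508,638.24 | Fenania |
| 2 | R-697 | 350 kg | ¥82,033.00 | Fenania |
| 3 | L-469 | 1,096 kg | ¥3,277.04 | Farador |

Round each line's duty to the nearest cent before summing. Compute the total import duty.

Line 1 (U-805, Fenania, 2,608 kg, ¥508,638.24):
Base rate for U-805 is ¥3.54/kg.
Origin Fenania qualifies under the Casistan–Fenania agreement and U-805 is covered: preferential rate Free applies instead.
The additional-duty order on U-805 targets Farador, not Fenania; it does not apply.
Duty = ¥508,638.24 × 0% = ¥0.00.
Line 2 (R-697, Fenania, 350 kg, ¥82,033.00):
Base rate for R-697 is 21%.
Origin Fenania is the FTA partner but R-697 is not on the preference list; base rate stands.
Duty = ¥82,033.00 × 21% = ¥17,226.93.
Line 3 (L-469, Farador, 1,096 kg, ¥3,277.04):
Base rate for L-469 is 12%.
Additional duty on L-469 from Farador: +36.3%. Applied ad valorem rate: 12% + 36.3% = 48.3%.
Duty = ¥3,277.04 × 48.3% = ¥1,582.81.
Total = ¥0.00 + ¥17,226.93 + ¥1,582.81 = ¥18,809.74.

¥18,809.74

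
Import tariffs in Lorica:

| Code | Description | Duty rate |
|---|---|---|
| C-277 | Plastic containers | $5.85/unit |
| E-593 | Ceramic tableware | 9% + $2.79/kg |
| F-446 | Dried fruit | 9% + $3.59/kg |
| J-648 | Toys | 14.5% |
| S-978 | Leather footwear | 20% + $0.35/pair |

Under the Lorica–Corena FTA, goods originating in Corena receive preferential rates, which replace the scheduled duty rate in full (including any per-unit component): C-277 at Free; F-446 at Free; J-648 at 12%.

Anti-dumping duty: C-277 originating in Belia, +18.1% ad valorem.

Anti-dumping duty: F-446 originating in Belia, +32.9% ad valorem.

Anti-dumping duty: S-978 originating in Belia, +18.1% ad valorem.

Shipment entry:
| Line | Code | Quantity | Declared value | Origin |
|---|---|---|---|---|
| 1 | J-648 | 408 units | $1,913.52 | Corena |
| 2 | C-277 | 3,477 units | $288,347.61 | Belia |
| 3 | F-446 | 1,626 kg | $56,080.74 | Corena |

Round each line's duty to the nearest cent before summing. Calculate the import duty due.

$72,760.99

Line 1 (J-648, Corena, 408 units, $1,913.52):
Base rate for J-648 is 14.5%.
Origin Corena qualifies under the Lorica–Corena agreement and J-648 is covered: preferential rate 12% applies instead.
Duty = $1,913.52 × 12% = $229.62.
Line 2 (C-277, Belia, 3,477 units, $288,347.61):
Base rate for C-277 is $5.85/unit.
C-277 has an FTA preferential rate, but origin Belia is not Corena; base rate stands.
Additional duty on C-277 from Belia: +18.1% ad valorem. Applied ad valorem rate = 18.1%.
Duty = $288,347.61 × 18.1% + 3,477 × $5.85 = $72,531.37.
Line 3 (F-446, Corena, 1,626 kg, $56,080.74):
Base rate for F-446 is 9% + $3.59/kg.
Origin Corena qualifies under the Lorica–Corena agreement and F-446 is covered: preferential rate Free applies instead.
The additional-duty order on F-446 targets Belia, not Corena; it does not apply.
Duty = $56,080.74 × 0% = $0.00.
Total = $229.62 + $72,531.37 + $0.00 = $72,760.99.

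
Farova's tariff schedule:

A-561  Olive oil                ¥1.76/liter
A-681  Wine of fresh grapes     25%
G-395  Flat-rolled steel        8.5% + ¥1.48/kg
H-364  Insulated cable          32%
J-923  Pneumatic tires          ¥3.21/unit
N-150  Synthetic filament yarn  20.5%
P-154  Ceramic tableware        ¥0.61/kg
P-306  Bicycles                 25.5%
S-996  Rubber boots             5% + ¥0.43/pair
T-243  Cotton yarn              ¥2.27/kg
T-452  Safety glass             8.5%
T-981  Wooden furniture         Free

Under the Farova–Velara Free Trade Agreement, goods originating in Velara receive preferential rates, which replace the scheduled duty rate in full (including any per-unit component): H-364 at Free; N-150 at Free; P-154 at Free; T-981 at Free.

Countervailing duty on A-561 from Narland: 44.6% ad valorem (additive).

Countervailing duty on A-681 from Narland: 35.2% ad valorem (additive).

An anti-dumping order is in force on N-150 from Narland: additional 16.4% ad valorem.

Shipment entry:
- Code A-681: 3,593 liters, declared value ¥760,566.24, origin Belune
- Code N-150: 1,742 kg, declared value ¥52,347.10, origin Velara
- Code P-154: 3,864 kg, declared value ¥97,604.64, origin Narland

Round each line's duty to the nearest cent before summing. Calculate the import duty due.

Line 1 (A-681, Belune, 3,593 liters, ¥760,566.24):
Base rate for A-681 is 25%.
The additional-duty order on A-681 targets Narland, not Belune; it does not apply.
Duty = ¥760,566.24 × 25% = ¥190,141.56.
Line 2 (N-150, Velara, 1,742 kg, ¥52,347.10):
Base rate for N-150 is 20.5%.
Origin Velara qualifies under the Farova–Velara agreement and N-150 is covered: preferential rate Free applies instead.
The additional-duty order on N-150 targets Narland, not Velara; it does not apply.
Duty = ¥52,347.10 × 0% = ¥0.00.
Line 3 (P-154, Narland, 3,864 kg, ¥97,604.64):
Base rate for P-154 is ¥0.61/kg.
P-154 has an FTA preferential rate, but origin Narland is not Velara; base rate stands.
Duty = 3,864 × ¥0.61 = ¥2,357.04.
Total = ¥190,141.56 + ¥0.00 + ¥2,357.04 = ¥192,498.60.

¥192,498.60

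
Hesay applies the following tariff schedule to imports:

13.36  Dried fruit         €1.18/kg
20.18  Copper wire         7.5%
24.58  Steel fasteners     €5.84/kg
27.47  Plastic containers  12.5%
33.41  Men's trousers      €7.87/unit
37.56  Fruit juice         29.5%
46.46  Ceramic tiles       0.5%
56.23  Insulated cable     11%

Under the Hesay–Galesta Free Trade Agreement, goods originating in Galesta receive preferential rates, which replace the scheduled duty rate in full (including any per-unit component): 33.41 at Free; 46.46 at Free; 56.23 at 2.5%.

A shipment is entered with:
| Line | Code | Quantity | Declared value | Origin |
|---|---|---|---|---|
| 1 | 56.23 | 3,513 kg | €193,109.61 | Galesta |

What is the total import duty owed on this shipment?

€4,827.74

Line 1 (56.23, Galesta, 3,513 kg, €193,109.61):
Base rate for 56.23 is 11%.
Origin Galesta qualifies under the Hesay–Galesta agreement and 56.23 is covered: preferential rate 2.5% applies instead.
Duty = €193,109.61 × 2.5% = €4,827.74.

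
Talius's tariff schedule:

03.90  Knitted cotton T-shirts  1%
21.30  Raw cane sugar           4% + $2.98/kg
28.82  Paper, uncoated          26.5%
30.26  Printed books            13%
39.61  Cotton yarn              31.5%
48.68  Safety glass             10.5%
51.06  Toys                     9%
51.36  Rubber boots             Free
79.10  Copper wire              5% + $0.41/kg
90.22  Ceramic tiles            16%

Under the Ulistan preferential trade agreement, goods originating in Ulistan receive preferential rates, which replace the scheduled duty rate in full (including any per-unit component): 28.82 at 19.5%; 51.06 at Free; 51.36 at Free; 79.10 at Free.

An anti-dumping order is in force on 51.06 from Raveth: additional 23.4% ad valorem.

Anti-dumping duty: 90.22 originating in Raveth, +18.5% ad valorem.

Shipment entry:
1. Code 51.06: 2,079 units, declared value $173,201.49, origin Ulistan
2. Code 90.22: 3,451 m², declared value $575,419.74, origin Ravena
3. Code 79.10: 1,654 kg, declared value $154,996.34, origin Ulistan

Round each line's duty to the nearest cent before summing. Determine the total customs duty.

Line 1 (51.06, Ulistan, 2,079 units, $173,201.49):
Base rate for 51.06 is 9%.
Origin Ulistan qualifies under the Talius–Ulistan agreement and 51.06 is covered: preferential rate Free applies instead.
The additional-duty order on 51.06 targets Raveth, not Ulistan; it does not apply.
Duty = $173,201.49 × 0% = $0.00.
Line 2 (90.22, Ravena, 3,451 m², $575,419.74):
Base rate for 90.22 is 16%.
The additional-duty order on 90.22 targets Raveth, not Ravena; it does not apply.
Duty = $575,419.74 × 16% = $92,067.16.
Line 3 (79.10, Ulistan, 1,654 kg, $154,996.34):
Base rate for 79.10 is 5% + $0.41/kg.
Origin Ulistan qualifies under the Talius–Ulistan agreement and 79.10 is covered: preferential rate Free applies instead.
Duty = $154,996.34 × 0% = $0.00.
Total = $0.00 + $92,067.16 + $0.00 = $92,067.16.

$92,067.16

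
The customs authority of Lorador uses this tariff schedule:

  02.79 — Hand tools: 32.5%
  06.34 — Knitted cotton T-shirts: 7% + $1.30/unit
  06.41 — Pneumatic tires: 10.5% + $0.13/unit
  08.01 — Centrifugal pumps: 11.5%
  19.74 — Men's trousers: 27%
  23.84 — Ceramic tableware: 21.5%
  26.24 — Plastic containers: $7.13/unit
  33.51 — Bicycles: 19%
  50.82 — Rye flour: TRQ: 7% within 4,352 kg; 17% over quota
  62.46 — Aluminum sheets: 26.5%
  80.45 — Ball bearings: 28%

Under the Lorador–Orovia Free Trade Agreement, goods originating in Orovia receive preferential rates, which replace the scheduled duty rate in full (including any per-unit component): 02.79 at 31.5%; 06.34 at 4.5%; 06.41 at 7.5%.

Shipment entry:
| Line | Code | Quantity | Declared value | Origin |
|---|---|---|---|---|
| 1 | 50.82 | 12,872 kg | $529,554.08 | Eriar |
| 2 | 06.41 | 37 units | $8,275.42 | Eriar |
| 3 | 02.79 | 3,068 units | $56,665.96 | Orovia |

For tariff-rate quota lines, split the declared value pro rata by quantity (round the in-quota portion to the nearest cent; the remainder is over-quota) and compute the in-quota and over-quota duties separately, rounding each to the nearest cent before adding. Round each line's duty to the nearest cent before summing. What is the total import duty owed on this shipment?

Line 1 (50.82, Eriar, 12,872 kg, $529,554.08):
Code 50.82 is under a tariff-rate quota (threshold 4,352 kg). In-quota: 4,352 kg at 7%; over-quota: 8,520 kg at 17%.
Pro-rata value split: in-quota = $529,554.08 × 4,352/12,872 = $179,041.28; over-quota = $529,554.08 − $179,041.28 = $350,512.80.
In-quota duty = $179,041.28 × 7% = $12,532.89. Over-quota duty = $350,512.80 × 17% = $59,587.18.
Line duty = $12,532.89 + $59,587.18 = $72,120.07.
Line 2 (06.41, Eriar, 37 units, $8,275.42):
Base rate for 06.41 is 10.5% + $0.13/unit.
06.41 has an FTA preferential rate, but origin Eriar is not Orovia; base rate stands.
Duty = $8,275.42 × 10.5% + 37 × $0.13 = $873.73.
Line 3 (02.79, Orovia, 3,068 units, $56,665.96):
Base rate for 02.79 is 32.5%.
Origin Orovia qualifies under the Lorador–Orovia agreement and 02.79 is covered: preferential rate 31.5% applies instead.
Duty = $56,665.96 × 31.5% = $17,849.78.
Total = $72,120.07 + $873.73 + $17,849.78 = $90,843.58.

$90,843.58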